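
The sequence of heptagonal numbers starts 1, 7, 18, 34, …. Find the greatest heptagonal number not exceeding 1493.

1404

Solve n(5n−3)/2 ≤ 1493 for integer n.
n = 24 gives 1404 ≤ 1493, while n = 25 gives 1525 > 1493; so the answer is 1404.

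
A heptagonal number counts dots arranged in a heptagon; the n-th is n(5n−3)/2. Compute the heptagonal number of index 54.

54·(5·54 − 3)/2 = 54·267/2 = 7209.

7209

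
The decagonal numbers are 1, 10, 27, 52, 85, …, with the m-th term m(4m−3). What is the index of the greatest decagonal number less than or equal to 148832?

Solve n(4n−3) ≤ 148832 for integer n.
n = 193 gives 148417 ≤ 148832, while n = 194 gives 149962 > 148832; so the answer is index 193.

193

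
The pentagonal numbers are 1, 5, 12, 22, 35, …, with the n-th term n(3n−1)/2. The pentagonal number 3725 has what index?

Set n(3n−1)/2 = 3725, giving 3n² − n − 7450 = 0.
So n = (1 + 299) / 6 = 300/6 = 50.

50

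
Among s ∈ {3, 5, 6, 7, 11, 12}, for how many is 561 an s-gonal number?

s = 3: P(3, 33) = 561. ✓
s = 5: P(5, 19) = 532 and P(5, 20) = 590; 561 is not s-gonal.
s = 6: P(6, 17) = 561. ✓
s = 7: P(7, 15) = 540 and P(7, 16) = 616; 561 is not s-gonal.
s = 11: P(11, 11) = 506 and P(11, 12) = 606; 561 is not s-gonal.
s = 12: P(12, 11) = 561. ✓
Hits: s ∈ {3, 6, 12} → 3.

3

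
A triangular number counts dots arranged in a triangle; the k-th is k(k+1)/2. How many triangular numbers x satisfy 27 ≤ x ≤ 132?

The n-th triangular number is n(n+1)/2.
Smallest index with value ≥ 27: n = 7 (giving 28).
Largest index with value ≤ 132: n = 15 (giving 120).
Indices 7 through 15: 9 terms.

9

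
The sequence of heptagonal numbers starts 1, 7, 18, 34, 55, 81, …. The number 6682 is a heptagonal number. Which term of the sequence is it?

52

Set n(5n−3)/2 = 6682, giving 5n² − 3n − 13364 = 0.
So n = (3 + 517) / 10 = 520/10 = 52.
Check: 52·(5·52 − 3)/2 = 6682. ✓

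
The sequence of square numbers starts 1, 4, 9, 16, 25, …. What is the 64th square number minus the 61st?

375

64² = 4096 and 61² = 3721.
Difference: 4096 − 3721 = 375.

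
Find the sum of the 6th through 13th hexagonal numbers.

Σ i(2i−1) = 2Σi² − Σi over i = 6..13.
Σi = 91 − 15 = 76 and Σi² = 819 − 55 = 764.
2·764 − 1·76 = 1452.

1452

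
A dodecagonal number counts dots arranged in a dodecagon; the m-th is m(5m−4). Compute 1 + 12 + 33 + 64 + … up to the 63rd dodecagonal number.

418656

Σ i(5i−4) = 5Σi² − 4Σi over i = 1..63.
Σi = 2016 and Σi² = 85344.
5·85344 − 4·2016 = 418656.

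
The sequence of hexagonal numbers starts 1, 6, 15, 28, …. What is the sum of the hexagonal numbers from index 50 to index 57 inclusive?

Σ i(2i−1) = 2Σi² − Σi over i = 50..57.
Σi = 1653 − 1225 = 428 and Σi² = 63365 − 40425 = 22940.
2·22940 − 1·428 = 45452.

45452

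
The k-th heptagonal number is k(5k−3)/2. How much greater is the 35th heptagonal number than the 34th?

171

Consecutive heptagonal numbers differ by 5n − 4: here 5·35 − 4 = 171.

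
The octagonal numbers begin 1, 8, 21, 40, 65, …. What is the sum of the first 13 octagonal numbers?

Σ i(3i−2) = 3Σi² − 2Σi over i = 1..13.
Σi = 91 and Σi² = 819.
3·819 − 2·91 = 2275.

2275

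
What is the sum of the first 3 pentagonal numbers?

Σ i(3i−1)/2 = (3Σi² − Σi) / 2 over i = 1..3.
Σi = 6 and Σi² = 14.
(3·14 − 1·6) / 2 = 36/2 = 18.

18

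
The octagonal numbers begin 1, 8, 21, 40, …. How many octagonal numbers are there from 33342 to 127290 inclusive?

The n-th octagonal number is n(3n−2).
Smallest index with value ≥ 33342: n = 106 (giving 33496).
Largest index with value ≤ 127290: n = 206 (giving 126896).
Indices 106 through 206: 101 terms.

101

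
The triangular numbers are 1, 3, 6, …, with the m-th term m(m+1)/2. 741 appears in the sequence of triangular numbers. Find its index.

38

Set n(n+1)/2 = 741, giving n² + n − 1482 = 0.
The discriminant is 1 + 8·741 = 5929, and √5929 = 77.
So n = (-1 + 77) / 2 = 76/2 = 38.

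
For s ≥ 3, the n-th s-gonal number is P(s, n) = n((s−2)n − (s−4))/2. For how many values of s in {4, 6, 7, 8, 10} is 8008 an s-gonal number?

1

s = 4: P(4, 89) = 7921 and P(4, 90) = 8100; 8008 is not s-gonal.
s = 6: P(6, 63) = 7875 and P(6, 64) = 8128; 8008 is not s-gonal.
s = 7: P(7, 56) = 7756 and P(7, 57) = 8037; 8008 is not s-gonal.
s = 8: P(8, 52) = 8008. ✓
s = 10: P(10, 45) = 7965 and P(10, 46) = 8326; 8008 is not s-gonal.
Hits: s ∈ {8} → 1.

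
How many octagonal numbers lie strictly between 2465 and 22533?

57

The n-th octagonal number is n(3n−2).
Smallest index with value > 2465: n = 30 (giving 2640).
Largest index with value < 22533: n = 86 (giving 22016).
Indices 30 through 86: 57 terms.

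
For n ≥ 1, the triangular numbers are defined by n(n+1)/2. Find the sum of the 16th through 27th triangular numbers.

2974

Σ i(i+1)/2 = (Σi² + Σi) / 2 over i = 16..27.
Σi = 378 − 120 = 258 and Σi² = 6930 − 1240 = 5690.
(1·5690 + 1·258) / 2 = 5948/2 = 2974.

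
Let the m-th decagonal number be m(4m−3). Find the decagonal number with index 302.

The 302nd decagonal number is n(4n−3) with n = 302.
302·(4·302 − 3) = 302·1205 = 363910.

363910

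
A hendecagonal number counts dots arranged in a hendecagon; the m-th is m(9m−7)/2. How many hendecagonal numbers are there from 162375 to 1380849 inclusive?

364

The n-th hendecagonal number is n(9n−7)/2.
Smallest index with value ≥ 162375: n = 191 (giving 163496).
Largest index with value ≤ 1380849: n = 554 (giving 1379183).
Indices 191 through 554: 364 terms.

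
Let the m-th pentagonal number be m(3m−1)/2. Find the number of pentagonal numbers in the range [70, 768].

16

The n-th pentagonal number is n(3n−1)/2.
Smallest index with value ≥ 70: n = 7 (giving 70).
Largest index with value ≤ 768: n = 22 (giving 715).
Indices 7 through 22: 16 terms.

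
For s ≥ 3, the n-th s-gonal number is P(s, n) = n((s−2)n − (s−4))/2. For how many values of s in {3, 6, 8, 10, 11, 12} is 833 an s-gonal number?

s = 3: P(3, 40) = 820 and P(3, 41) = 861; 833 is not s-gonal.
s = 6: P(6, 20) = 780 and P(6, 21) = 861; 833 is not s-gonal.
s = 8: P(8, 17) = 833. ✓
s = 10: P(10, 14) = 742 and P(10, 15) = 855; 833 is not s-gonal.
s = 11: P(11, 14) = 833. ✓
s = 12: P(12, 13) = 793 and P(12, 14) = 924; 833 is not s-gonal.
Hits: s ∈ {8, 11} → 2.

2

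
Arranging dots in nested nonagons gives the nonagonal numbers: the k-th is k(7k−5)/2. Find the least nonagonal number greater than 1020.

Solve n(7n−5)/2 > 1020 for integer n.
The largest n with value ≤ 1020 is 17 (since 969 ≤ 1020 < 1089), so the first above is n = 18, value 1089.

1089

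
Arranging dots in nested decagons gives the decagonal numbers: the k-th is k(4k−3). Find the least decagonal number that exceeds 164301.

Solve n(4n−3) > 164301 for integer n.
The largest n with value ≤ 164301 is 203 (since 164227 ≤ 164301 < 165852), so the first above is n = 204, value 165852.

165852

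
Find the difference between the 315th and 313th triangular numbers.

629

315·316/2 = 49770 and 313·314/2 = 49141.
Difference: 49770 − 49141 = 629.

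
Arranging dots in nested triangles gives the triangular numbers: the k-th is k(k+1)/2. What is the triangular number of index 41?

861

41·42/2 = 1722/2 = 861.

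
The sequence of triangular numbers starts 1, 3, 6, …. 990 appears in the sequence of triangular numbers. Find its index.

44

Set n(n+1)/2 = 990, giving n² + n − 1980 = 0.
The discriminant is 1 + 8·990 = 7921, and √7921 = 89.
So n = (-1 + 89) / 2 = 88/2 = 44.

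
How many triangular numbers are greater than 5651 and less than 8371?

The n-th triangular number is n(n+1)/2.
Smallest index with value > 5651: n = 106 (giving 5671).
Largest index with value < 8371: n = 128 (giving 8256).
Indices 106 through 128: 23 terms.

23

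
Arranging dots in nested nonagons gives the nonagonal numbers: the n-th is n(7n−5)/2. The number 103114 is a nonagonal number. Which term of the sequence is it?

Set n(7n−5)/2 = 103114, giving 7n² − 5n − 206228 = 0.
So n = (5 + 2403) / 14 = 2408/14 = 172.
Check: 172·(7·172 − 5)/2 = 103114. ✓

172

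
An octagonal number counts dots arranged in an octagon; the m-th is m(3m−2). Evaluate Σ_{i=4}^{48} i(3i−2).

Σ i(3i−2) = 3Σi² − 2Σi over i = 4..48.
Σi = 1176 − 6 = 1170 and Σi² = 38024 − 14 = 38010.
3·38010 − 2·1170 = 111690.

111690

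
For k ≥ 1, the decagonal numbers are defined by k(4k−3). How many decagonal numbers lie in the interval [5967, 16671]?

26

The n-th decagonal number is n(4n−3).
Smallest index with value ≥ 5967: n = 39 (giving 5967).
Largest index with value ≤ 16671: n = 64 (giving 16192).
Indices 39 through 64: 26 terms.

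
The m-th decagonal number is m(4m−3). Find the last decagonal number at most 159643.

159400

Solve n(4n−3) ≤ 159643 for integer n.
n = 200 gives 159400 ≤ 159643, while n = 201 gives 161001 > 159643; so the answer is 159400.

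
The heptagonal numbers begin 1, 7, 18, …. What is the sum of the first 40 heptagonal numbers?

54120

Σ i(5i−3)/2 = (5Σi² − 3Σi) / 2 over i = 1..40.
Σi = 820 and Σi² = 22140.
(5·22140 − 3·820) / 2 = 108240/2 = 54120.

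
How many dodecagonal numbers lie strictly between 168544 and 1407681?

346

The n-th dodecagonal number is n(5n−4).
Smallest index with value > 168544: n = 185 (giving 170385).
Largest index with value < 1407681: n = 530 (giving 1402380).
Indices 185 through 530: 346 terms.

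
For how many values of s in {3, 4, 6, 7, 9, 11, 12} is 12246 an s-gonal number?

1

s = 3: P(3, 156) = 12246. ✓
s = 4: P(4, 110) = 12100 and P(4, 111) = 12321; 12246 is not s-gonal.
s = 6: P(6, 78) = 12090 and P(6, 79) = 12403; 12246 is not s-gonal.
s = 7: P(7, 70) = 12145 and P(7, 71) = 12496; 12246 is not s-gonal.
s = 9: P(9, 59) = 12036 and P(9, 60) = 12450; 12246 is not s-gonal.
s = 11: P(11, 52) = 11986 and P(11, 53) = 12455; 12246 is not s-gonal.
s = 12: P(12, 49) = 11809 and P(12, 50) = 12300; 12246 is not s-gonal.
Hits: s ∈ {3} → 1.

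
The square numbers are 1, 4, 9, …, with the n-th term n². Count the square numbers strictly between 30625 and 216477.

290

The n-th square number is n².
Smallest index with value > 30625: n = 176 (giving 30976).
Largest index with value < 216477: n = 465 (giving 216225).
Indices 176 through 465: 290 terms.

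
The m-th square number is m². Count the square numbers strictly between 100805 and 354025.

277

The n-th square number is n².
Smallest index with value > 100805: n = 318 (giving 101124).
Largest index with value < 354025: n = 594 (giving 352836).
Indices 318 through 594: 277 terms.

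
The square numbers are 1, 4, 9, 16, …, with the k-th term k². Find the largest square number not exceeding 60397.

Solve n² ≤ 60397 for integer n.
n = 245 gives 60025 ≤ 60397, while n = 246 gives 60516 > 60397; so the answer is 60025.

60025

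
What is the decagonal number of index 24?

24·(4·24 − 3) = 24·93 = 2232.

2232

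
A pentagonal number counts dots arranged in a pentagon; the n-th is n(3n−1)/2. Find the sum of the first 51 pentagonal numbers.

Σ i(3i−1)/2 = (3Σi² − Σi) / 2 over i = 1..51.
Σi = 1326 and Σi² = 45526.
(3·45526 − 1·1326) / 2 = 135252/2 = 67626.

67626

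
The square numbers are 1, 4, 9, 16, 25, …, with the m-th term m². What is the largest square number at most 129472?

Solve n² ≤ 129472 for integer n.
n = 359 gives 128881 ≤ 129472, while n = 360 gives 129600 > 129472; so the answer is 128881.

128881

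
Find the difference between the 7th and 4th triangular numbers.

7·8/2 = 28 and 4·5/2 = 10.
Difference: 28 − 10 = 18.

18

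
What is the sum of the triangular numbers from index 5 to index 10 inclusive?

200

Σ i(i+1)/2 = (Σi² + Σi) / 2 over i = 5..10.
Σi = 55 − 10 = 45 and Σi² = 385 − 30 = 355.
(1·355 + 1·45) / 2 = 400/2 = 200.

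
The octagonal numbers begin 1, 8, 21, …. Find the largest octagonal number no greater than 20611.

Solve n(3n−2) ≤ 20611 for integer n.
n = 83 gives 20501 ≤ 20611, while n = 84 gives 21000 > 20611; so the answer is 20501.

20501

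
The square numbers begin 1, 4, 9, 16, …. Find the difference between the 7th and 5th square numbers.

7² = 49 and 5² = 25.
Difference: 49 − 25 = 24.

24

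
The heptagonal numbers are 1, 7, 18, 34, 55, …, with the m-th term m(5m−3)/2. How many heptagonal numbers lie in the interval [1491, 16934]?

58

The n-th heptagonal number is n(5n−3)/2.
Smallest index with value ≥ 1491: n = 25 (giving 1525).
Largest index with value ≤ 16934: n = 82 (giving 16687).
Indices 25 through 82: 58 terms.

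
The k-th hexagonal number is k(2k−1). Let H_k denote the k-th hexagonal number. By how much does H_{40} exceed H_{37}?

459

40·(2·40 − 1) = 3160 and 37·(2·37 − 1) = 2701.
Difference: 3160 − 2701 = 459.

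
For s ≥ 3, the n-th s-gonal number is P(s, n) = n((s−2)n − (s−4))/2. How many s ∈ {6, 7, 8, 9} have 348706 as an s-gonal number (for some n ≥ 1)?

1

s = 6: P(6, 417) = 347361 and P(6, 418) = 349030; 348706 is not s-gonal.
s = 7: P(7, 373) = 347263 and P(7, 374) = 349129; 348706 is not s-gonal.
s = 8: P(8, 341) = 348161 and P(8, 342) = 350208; 348706 is not s-gonal.
s = 9: P(9, 316) = 348706. ✓
Hits: s ∈ {9} → 1.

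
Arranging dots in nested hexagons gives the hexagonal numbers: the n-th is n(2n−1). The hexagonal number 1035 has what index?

23

Set n(2n−1) = 1035, giving 2n² − n − 1035 = 0.
The discriminant is 1 + 8·1035 = 8281, and √8281 = 91.
So n = (1 + 91) / 4 = 92/4 = 23.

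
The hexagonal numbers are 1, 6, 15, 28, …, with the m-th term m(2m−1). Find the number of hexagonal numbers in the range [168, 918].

The n-th hexagonal number is n(2n−1).
Smallest index with value ≥ 168: n = 10 (giving 190).
Largest index with value ≤ 918: n = 21 (giving 861).
Indices 10 through 21: 12 terms.

12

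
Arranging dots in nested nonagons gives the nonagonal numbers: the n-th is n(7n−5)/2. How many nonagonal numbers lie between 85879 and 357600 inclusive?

164

The n-th nonagonal number is n(7n−5)/2.
Smallest index with value ≥ 85879: n = 157 (giving 85879).
Largest index with value ≤ 357600: n = 320 (giving 357600).
Indices 157 through 320: 164 terms.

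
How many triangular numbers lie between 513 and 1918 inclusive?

30

The n-th triangular number is n(n+1)/2.
Smallest index with value ≥ 513: n = 32 (giving 528).
Largest index with value ≤ 1918: n = 61 (giving 1891).
Indices 32 through 61: 30 terms.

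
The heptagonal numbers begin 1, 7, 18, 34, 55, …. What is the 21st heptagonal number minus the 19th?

21·(5·21 − 3)/2 = 1071 and 19·(5·19 − 3)/2 = 874.
Difference: 1071 − 874 = 197.

197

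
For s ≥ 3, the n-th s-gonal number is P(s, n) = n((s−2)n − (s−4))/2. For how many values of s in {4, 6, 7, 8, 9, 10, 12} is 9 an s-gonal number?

s = 4: P(4, 3) = 9. ✓
s = 6: P(6, 2) = 6 and P(6, 3) = 15; 9 is not s-gonal.
s = 7: P(7, 2) = 7 and P(7, 3) = 18; 9 is not s-gonal.
s = 8: P(8, 2) = 8 and P(8, 3) = 21; 9 is not s-gonal.
s = 9: P(9, 2) = 9. ✓
s = 10: P(10, 1) = 1 and P(10, 2) = 10; 9 is not s-gonal.
s = 12: P(12, 1) = 1 and P(12, 2) = 12; 9 is not s-gonal.
Hits: s ∈ {4, 9} → 2.

2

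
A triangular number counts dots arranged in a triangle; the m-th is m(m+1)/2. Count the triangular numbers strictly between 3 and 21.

The n-th triangular number is n(n+1)/2.
Smallest index with value > 3: n = 3 (giving 6).
Largest index with value < 21: n = 5 (giving 15).
Indices 3 through 5: 3 terms.

3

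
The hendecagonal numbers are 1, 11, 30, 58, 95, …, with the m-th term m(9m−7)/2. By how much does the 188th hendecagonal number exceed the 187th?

1684

Consecutive hendecagonal numbers differ by 9n − 8: here 9·188 − 8 = 1684.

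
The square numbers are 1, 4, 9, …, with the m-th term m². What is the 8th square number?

The 8th square number is n² with n = 8.
8² = 64.

64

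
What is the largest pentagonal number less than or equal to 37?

35

Solve n(3n−1)/2 ≤ 37 for integer n.
n = 5 gives 35 ≤ 37, while n = 6 gives 51 > 37; so the answer is 35.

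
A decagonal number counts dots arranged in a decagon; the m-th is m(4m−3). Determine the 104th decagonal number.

The 104th decagonal number is n(4n−3) with n = 104.
104·(4·104 − 3) = 104·413 = 42952.

42952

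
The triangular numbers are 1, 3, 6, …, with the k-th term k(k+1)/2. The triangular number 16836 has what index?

Set n(n+1)/2 = 16836, giving n² + n − 33672 = 0.
So n = (-1 + 367) / 2 = 366/2 = 183.

183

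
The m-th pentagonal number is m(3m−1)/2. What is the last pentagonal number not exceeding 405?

376

Solve n(3n−1)/2 ≤ 405 for integer n.
n = 16 gives 376 ≤ 405, while n = 17 gives 425 > 405; so the answer is 376.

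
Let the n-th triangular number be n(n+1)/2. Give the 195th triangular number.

19110

195·196/2 = 38220/2 = 19110.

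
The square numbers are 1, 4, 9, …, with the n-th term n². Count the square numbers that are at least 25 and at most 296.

The n-th square number is n².
Smallest index with value ≥ 25: n = 5 (giving 25).
Largest index with value ≤ 296: n = 17 (giving 289).
Indices 5 through 17: 13 terms.

13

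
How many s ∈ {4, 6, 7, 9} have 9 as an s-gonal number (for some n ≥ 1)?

2

s = 4: P(4, 3) = 9. ✓
s = 6: P(6, 2) = 6 and P(6, 3) = 15; 9 is not s-gonal.
s = 7: P(7, 2) = 7 and P(7, 3) = 18; 9 is not s-gonal.
s = 9: P(9, 2) = 9. ✓
Hits: s ∈ {4, 9} → 2.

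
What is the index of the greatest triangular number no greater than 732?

Solve n(n+1)/2 ≤ 732 for integer n.
n = 37 gives 703 ≤ 732, while n = 38 gives 741 > 732; so the answer is index 37.

37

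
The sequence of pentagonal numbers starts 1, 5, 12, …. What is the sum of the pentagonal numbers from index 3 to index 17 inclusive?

Σ i(3i−1)/2 = (3Σi² − Σi) / 2 over i = 3..17.
Σi = 153 − 3 = 150 and Σi² = 1785 − 5 = 1780.
(3·1780 − 1·150) / 2 = 5190/2 = 2595.

2595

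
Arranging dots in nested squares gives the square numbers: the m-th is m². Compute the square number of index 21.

441

The 21st square number is n² with n = 21.
21² = 441.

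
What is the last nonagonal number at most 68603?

Solve n(7n−5)/2 ≤ 68603 for integer n.
n = 140 gives 68250 ≤ 68603, while n = 141 gives 69231 > 68603; so the answer is 68250.

68250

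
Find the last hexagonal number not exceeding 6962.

6903

Solve n(2n−1) ≤ 6962 for integer n.
n = 59 gives 6903 ≤ 6962, while n = 60 gives 7140 > 6962; so the answer is 6903.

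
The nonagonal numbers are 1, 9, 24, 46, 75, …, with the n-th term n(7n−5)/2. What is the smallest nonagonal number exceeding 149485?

Solve n(7n−5)/2 > 149485 for integer n.
The largest n with value ≤ 149485 is 207 (since 149454 ≤ 149485 < 150904), so the first above is n = 208, value 150904.

150904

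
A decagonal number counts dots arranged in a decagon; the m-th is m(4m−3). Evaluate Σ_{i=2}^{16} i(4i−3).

5575

Σ i(4i−3) = 4Σi² − 3Σi over i = 2..16.
Σi = 136 − 1 = 135 and Σi² = 1496 − 1 = 1495.
4·1495 − 3·135 = 5575.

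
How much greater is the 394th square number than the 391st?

2355

394² = 155236 and 391² = 152881.
Difference: 155236 − 152881 = 2355.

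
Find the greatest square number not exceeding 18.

16

Solve n² ≤ 18 for integer n.
n = 4 gives 16 ≤ 18, while n = 5 gives 25 > 18; so the answer is 16.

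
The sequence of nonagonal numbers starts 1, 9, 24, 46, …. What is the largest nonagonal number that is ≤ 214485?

Solve n(7n−5)/2 ≤ 214485 for integer n.
n = 247 gives 212914 ≤ 214485, while n = 248 gives 214644 > 214485; so the answer is 212914.

212914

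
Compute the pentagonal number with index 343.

176302

The 343rd pentagonal number is n(3n−1)/2 with n = 343.
343·(3·343 − 1)/2 = 343·1028/2 = 343·514 = 176302.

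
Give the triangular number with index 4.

The 4th triangular number is n(n+1)/2 with n = 4.
4·5/2 = 20/2 = 10.

10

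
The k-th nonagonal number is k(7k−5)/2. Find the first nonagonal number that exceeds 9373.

9699

Solve n(7n−5)/2 > 9373 for integer n.
The largest n with value ≤ 9373 is 52 (since 9334 ≤ 9373 < 9699), so the first above is n = 53, value 9699.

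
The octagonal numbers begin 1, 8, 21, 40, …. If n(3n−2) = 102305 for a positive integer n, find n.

Set n(3n−2) = 102305, giving 3n² − 2n − 102305 = 0.
The discriminant is 4 + 12·102305 = 1227664, and √1227664 = 1108.
So n = (2 + 1108) / 6 = 1110/6 = 185.

185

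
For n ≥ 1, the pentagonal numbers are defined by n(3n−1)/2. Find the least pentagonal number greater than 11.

12

Solve n(3n−1)/2 > 11 for integer n.
The largest n with value ≤ 11 is 2 (since 5 ≤ 11 < 12), so the first above is n = 3, value 12.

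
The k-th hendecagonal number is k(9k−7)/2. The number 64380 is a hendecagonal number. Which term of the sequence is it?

Set n(9n−7)/2 = 64380, giving 9n² − 7n − 128760 = 0.
The discriminant is 49 + 72·64380 = 4635409, and √4635409 = 2153.
So n = (7 + 2153) / 18 = 2160/18 = 120.

120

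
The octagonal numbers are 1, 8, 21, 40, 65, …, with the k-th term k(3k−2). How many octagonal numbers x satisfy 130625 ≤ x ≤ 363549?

The n-th octagonal number is n(3n−2).
Smallest index with value ≥ 130625: n = 209 (giving 130625).
Largest index with value ≤ 363549: n = 348 (giving 362616).
Indices 209 through 348: 140 terms.

140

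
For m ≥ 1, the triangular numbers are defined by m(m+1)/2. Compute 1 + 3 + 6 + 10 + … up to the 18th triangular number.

1140

Σ i(i+1)/2 = (Σi² + Σi) / 2 over i = 1..18.
Σi = 171 and Σi² = 2109.
(1·2109 + 1·171) / 2 = 2280/2 = 1140.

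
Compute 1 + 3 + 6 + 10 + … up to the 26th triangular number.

Σ i(i+1)/2 = (Σi² + Σi) / 2 over i = 1..26.
Σi = 351 and Σi² = 6201.
(1·6201 + 1·351) / 2 = 6552/2 = 3276.

3276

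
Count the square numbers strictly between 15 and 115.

7

The n-th square number is n².
Smallest index with value > 15: n = 4 (giving 16).
Largest index with value < 115: n = 10 (giving 100).
Indices 4 through 10: 7 terms.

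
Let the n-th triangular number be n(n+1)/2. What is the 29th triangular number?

The 29th triangular number is n(n+1)/2 with n = 29.
29·30/2 = 870/2 = 435.

435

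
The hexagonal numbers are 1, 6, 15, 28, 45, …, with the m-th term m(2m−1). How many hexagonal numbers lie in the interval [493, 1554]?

13

The n-th hexagonal number is n(2n−1).
Smallest index with value ≥ 493: n = 16 (giving 496).
Largest index with value ≤ 1554: n = 28 (giving 1540).
Indices 16 through 28: 13 terms.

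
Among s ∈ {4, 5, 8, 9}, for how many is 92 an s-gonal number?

1

s = 4: P(4, 9) = 81 and P(4, 10) = 100; 92 is not s-gonal.
s = 5: P(5, 8) = 92. ✓
s = 8: P(8, 5) = 65 and P(8, 6) = 96; 92 is not s-gonal.
s = 9: P(9, 5) = 75 and P(9, 6) = 111; 92 is not s-gonal.
Hits: s ∈ {5} → 1.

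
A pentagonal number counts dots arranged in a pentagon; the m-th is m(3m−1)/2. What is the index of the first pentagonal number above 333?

Solve n(3n−1)/2 > 333 for integer n.
The largest n with value ≤ 333 is 15 (since 330 ≤ 333 < 376), so the first above is n = 16, value 376.

16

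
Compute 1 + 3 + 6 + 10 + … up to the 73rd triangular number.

67525

Σ i(i+1)/2 = (Σi² + Σi) / 2 over i = 1..73.
Σi = 2701 and Σi² = 132349.
(1·132349 + 1·2701) / 2 = 135050/2 = 67525.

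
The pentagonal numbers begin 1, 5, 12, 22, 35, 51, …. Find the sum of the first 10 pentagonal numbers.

550

Σ i(3i−1)/2 = (3Σi² − Σi) / 2 over i = 1..10.
Σi = 55 and Σi² = 385.
(3·385 − 1·55) / 2 = 1100/2 = 550.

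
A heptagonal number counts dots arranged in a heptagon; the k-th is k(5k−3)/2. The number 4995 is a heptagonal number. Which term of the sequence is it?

45

Set n(5n−3)/2 = 4995, giving 5n² − 3n − 9990 = 0.
The discriminant is 9 + 40·4995 = 199809, and √199809 = 447.
So n = (3 + 447) / 10 = 450/10 = 45.
Check: 45·(5·45 − 3)/2 = 4995. ✓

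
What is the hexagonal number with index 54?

5778

The 54th hexagonal number is n(2n−1) with n = 54.
54·(2·54 − 1) = 54·107 = 5778.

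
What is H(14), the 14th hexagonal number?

The 14th hexagonal number is n(2n−1) with n = 14.
14·(2·14 − 1) = 14·27 = 378.

378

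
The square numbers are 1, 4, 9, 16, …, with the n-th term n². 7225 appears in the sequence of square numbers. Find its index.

85

We need n² = 7225, so n = √7225 = 85.
Check: 85² = 7225. ✓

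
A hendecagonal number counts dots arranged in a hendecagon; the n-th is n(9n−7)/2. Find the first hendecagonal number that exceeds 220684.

221001

Solve n(9n−7)/2 > 220684 for integer n.
The largest n with value ≤ 220684 is 221 (since 219011 ≤ 220684 < 221001), so the first above is n = 222, value 221001.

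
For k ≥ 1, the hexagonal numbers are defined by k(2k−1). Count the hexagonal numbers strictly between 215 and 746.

9

The n-th hexagonal number is n(2n−1).
Smallest index with value > 215: n = 11 (giving 231).
Largest index with value < 746: n = 19 (giving 703).
Indices 11 through 19: 9 terms.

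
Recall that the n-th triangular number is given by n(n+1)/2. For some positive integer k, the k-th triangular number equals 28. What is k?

Set n(n+1)/2 = 28, giving n² + n − 56 = 0.
So n = (-1 + 15) / 2 = 14/2 = 7.
Check: 7·8/2 = 28. ✓

7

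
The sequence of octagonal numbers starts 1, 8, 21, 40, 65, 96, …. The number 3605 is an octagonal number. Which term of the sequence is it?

Set n(3n−2) = 3605, giving 3n² − 2n − 3605 = 0.
The discriminant is 4 + 12·3605 = 43264, and √43264 = 208.
So n = (2 + 208) / 6 = 210/6 = 35.
Check: 35·(3·35 − 2) = 3605. ✓

35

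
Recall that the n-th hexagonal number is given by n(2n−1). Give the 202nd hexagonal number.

81406

202·(2·202 − 1) = 202·403 = 81406.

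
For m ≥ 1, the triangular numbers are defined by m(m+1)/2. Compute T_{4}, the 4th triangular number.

10

The 4th triangular number is n(n+1)/2 with n = 4.
4·5/2 = 20/2 = 10.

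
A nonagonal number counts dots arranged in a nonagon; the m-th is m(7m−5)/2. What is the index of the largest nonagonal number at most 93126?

Solve n(7n−5)/2 ≤ 93126 for integer n.
n = 163 gives 92584 ≤ 93126, while n = 164 gives 93726 > 93126; so the answer is index 163.

163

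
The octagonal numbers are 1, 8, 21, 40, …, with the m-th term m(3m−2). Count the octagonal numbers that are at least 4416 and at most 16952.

37

The n-th octagonal number is n(3n−2).
Smallest index with value ≥ 4416: n = 39 (giving 4485).
Largest index with value ≤ 16952: n = 75 (giving 16725).
Indices 39 through 75: 37 terms.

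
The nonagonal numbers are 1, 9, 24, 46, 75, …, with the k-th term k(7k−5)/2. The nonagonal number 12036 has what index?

59

Set n(7n−5)/2 = 12036, giving 7n² − 5n − 24072 = 0.
The discriminant is 25 + 56·12036 = 674041, and √674041 = 821.
So n = (5 + 821) / 14 = 826/14 = 59.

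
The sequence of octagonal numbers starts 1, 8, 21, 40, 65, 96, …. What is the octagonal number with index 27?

2133

27·(3·27 − 2) = 27·79 = 2133.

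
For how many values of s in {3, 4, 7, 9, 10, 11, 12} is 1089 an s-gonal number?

2

s = 3: P(3, 46) = 1081 and P(3, 47) = 1128; 1089 is not s-gonal.
s = 4: P(4, 33) = 1089. ✓
s = 7: P(7, 21) = 1071 and P(7, 22) = 1177; 1089 is not s-gonal.
s = 9: P(9, 18) = 1089. ✓
s = 10: P(10, 16) = 976 and P(10, 17) = 1105; 1089 is not s-gonal.
s = 11: P(11, 15) = 960 and P(11, 16) = 1096; 1089 is not s-gonal.
s = 12: P(12, 15) = 1065 and P(12, 16) = 1216; 1089 is not s-gonal.
Hits: s ∈ {4, 9} → 2.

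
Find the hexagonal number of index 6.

6·(2·6 − 1) = 6·11 = 66.

66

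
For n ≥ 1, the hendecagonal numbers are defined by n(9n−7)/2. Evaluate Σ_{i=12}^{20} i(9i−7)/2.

10134

Σ i(9i−7)/2 = (9Σi² − 7Σi) / 2 over i = 12..20.
Σi = 210 − 66 = 144 and Σi² = 2870 − 506 = 2364.
(9·2364 − 7·144) / 2 = 20268/2 = 10134.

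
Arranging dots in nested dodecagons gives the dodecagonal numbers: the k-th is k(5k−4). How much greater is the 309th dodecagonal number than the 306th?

9213

309·(5·309 − 4) = 476169 and 306·(5·306 − 4) = 466956.
Difference: 476169 − 466956 = 9213.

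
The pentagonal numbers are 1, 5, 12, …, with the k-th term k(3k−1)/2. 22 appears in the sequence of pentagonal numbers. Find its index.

Set n(3n−1)/2 = 22, giving 3n² − n − 44 = 0.
The discriminant is 1 + 24·22 = 529, and √529 = 23.
So n = (1 + 23) / 6 = 24/6 = 4.
Check: 4·(3·4 − 1)/2 = 22. ✓

4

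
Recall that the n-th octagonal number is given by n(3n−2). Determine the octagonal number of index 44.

5720

44·(3·44 − 2) = 44·130 = 5720.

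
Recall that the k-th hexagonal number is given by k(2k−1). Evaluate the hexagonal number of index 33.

The 33rd hexagonal number is n(2n−1) with n = 33.
33·(2·33 − 1) = 33·65 = 2145.

2145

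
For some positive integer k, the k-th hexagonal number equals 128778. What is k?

254

Set n(2n−1) = 128778, giving 2n² − n − 128778 = 0.
The discriminant is 1 + 8·128778 = 1030225, and √1030225 = 1015.
So n = (1 + 1015) / 4 = 1016/4 = 254.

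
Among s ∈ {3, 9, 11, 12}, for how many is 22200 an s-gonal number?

1

s = 3: P(3, 210) = 22155 and P(3, 211) = 22366; 22200 is not s-gonal.
s = 9: P(9, 80) = 22200. ✓
s = 11: P(11, 70) = 21805 and P(11, 71) = 22436; 22200 is not s-gonal.
s = 12: P(12, 67) = 22177 and P(12, 68) = 22848; 22200 is not s-gonal.
Hits: s ∈ {9} → 1.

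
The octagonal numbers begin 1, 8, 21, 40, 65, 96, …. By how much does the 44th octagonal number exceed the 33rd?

2519

44·(3·44 − 2) = 5720 and 33·(3·33 − 2) = 3201.
Difference: 5720 − 3201 = 2519.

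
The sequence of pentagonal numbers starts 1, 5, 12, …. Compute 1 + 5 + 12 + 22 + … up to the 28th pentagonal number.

11368

Σ i(3i−1)/2 = (3Σi² − Σi) / 2 over i = 1..28.
Σi = 406 and Σi² = 7714.
(3·7714 − 1·406) / 2 = 22736/2 = 11368.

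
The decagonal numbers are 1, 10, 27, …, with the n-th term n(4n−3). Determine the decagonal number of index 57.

57·(4·57 − 3) = 57·225 = 12825.

12825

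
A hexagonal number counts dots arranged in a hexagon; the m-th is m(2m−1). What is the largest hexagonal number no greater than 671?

630

Solve n(2n−1) ≤ 671 for integer n.
n = 18 gives 630 ≤ 671, while n = 19 gives 703 > 671; so the answer is 630.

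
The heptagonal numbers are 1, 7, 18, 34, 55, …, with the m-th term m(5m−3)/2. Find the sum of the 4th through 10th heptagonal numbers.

854

Σ i(5i−3)/2 = (5Σi² − 3Σi) / 2 over i = 4..10.
Σi = 55 − 6 = 49 and Σi² = 385 − 14 = 371.
(5·371 − 3·49) / 2 = 1708/2 = 854.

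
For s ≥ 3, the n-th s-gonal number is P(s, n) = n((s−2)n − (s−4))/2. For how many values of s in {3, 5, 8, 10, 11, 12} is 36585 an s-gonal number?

1

s = 3: P(3, 270) = 36585. ✓
s = 5: P(5, 156) = 36426 and P(5, 157) = 36895; 36585 is not s-gonal.
s = 8: P(8, 110) = 36080 and P(8, 111) = 36741; 36585 is not s-gonal.
s = 10: P(10, 96) = 36576 and P(10, 97) = 37345; 36585 is not s-gonal.
s = 11: P(11, 90) = 36135 and P(11, 91) = 36946; 36585 is not s-gonal.
s = 12: P(12, 85) = 35785 and P(12, 86) = 36636; 36585 is not s-gonal.
Hits: s ∈ {3} → 1.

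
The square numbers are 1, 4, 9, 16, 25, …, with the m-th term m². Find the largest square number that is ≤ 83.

Solve n² ≤ 83 for integer n.
n = 9 gives 81 ≤ 83, while n = 10 gives 100 > 83; so the answer is 81.

81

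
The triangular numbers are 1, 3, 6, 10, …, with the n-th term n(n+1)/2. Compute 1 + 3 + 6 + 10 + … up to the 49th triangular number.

Σ i(i+1)/2 = (Σi² + Σi) / 2 over i = 1..49.
Σi = 1225 and Σi² = 40425.
(1·40425 + 1·1225) / 2 = 41650/2 = 20825.

20825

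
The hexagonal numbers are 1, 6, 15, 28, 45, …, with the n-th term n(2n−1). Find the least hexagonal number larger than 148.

153

Solve n(2n−1) > 148 for integer n.
The largest n with value ≤ 148 is 8 (since 120 ≤ 148 < 153), so the first above is n = 9, value 153.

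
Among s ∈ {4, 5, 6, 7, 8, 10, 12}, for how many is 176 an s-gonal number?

2

s = 4: P(4, 13) = 169 and P(4, 14) = 196; 176 is not s-gonal.
s = 5: P(5, 11) = 176. ✓
s = 6: P(6, 9) = 153 and P(6, 10) = 190; 176 is not s-gonal.
s = 7: P(7, 8) = 148 and P(7, 9) = 189; 176 is not s-gonal.
s = 8: P(8, 8) = 176. ✓
s = 10: P(10, 7) = 175 and P(10, 8) = 232; 176 is not s-gonal.
s = 12: P(12, 6) = 156 and P(12, 7) = 217; 176 is not s-gonal.
Hits: s ∈ {5, 8} → 2.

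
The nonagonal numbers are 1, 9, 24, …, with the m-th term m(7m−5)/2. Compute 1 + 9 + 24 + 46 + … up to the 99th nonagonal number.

1136850

Σ i(7i−5)/2 = (7Σi² − 5Σi) / 2 over i = 1..99.
Σi = 4950 and Σi² = 328350.
(7·328350 − 5·4950) / 2 = 2273700/2 = 1136850.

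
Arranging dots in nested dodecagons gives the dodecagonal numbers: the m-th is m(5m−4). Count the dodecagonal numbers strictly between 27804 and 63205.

The n-th dodecagonal number is n(5n−4).
Smallest index with value > 27804: n = 75 (giving 27825).
Largest index with value < 63205: n = 112 (giving 62272).
Indices 75 through 112: 38 terms.

38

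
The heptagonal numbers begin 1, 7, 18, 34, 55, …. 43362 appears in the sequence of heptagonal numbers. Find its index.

Set n(5n−3)/2 = 43362, giving 5n² − 3n − 86724 = 0.
The discriminant is 9 + 40·43362 = 1734489, and √1734489 = 1317.
So n = (3 + 1317) / 10 = 1320/10 = 132.
Check: 132·(5·132 − 3)/2 = 43362. ✓

132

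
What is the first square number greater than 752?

Solve n² > 752 for integer n.
The largest n with value ≤ 752 is 27 (since 729 ≤ 752 < 784), so the first above is n = 28, value 784.

784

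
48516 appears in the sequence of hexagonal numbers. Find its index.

Set n(2n−1) = 48516, giving 2n² − n − 48516 = 0.
So n = (1 + 623) / 4 = 624/4 = 156.
Check: 156·(2·156 − 1) = 48516. ✓

156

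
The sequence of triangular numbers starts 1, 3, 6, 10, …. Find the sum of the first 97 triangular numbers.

Σ i(i+1)/2 = (Σi² + Σi) / 2 over i = 1..97.
Σi = 4753 and Σi² = 308945.
(1·308945 + 1·4753) / 2 = 313698/2 = 156849.

156849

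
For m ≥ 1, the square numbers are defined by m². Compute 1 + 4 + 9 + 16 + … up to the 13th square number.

819

Σ_{i=1}^{13} i² = 13·14·27/6 = 819.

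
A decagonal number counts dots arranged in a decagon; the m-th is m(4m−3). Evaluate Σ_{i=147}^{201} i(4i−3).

Σ i(4i−3) = 4Σi² − 3Σi over i = 147..201.
Σi = 20301 − 10731 = 9570 and Σi² = 2727101 − 1048061 = 1679040.
4·1679040 − 3·9570 = 6687450.

6687450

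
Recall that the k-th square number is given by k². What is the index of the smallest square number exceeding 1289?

Solve n² > 1289 for integer n.
The largest n with value ≤ 1289 is 35 (since 1225 ≤ 1289 < 1296), so the first above is n = 36, value 1296.

36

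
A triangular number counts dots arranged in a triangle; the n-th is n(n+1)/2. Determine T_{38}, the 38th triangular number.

741

38·39/2 = 1482/2 = 741.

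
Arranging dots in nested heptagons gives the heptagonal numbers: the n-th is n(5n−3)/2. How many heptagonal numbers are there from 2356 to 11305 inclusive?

37

The n-th heptagonal number is n(5n−3)/2.
Smallest index with value ≥ 2356: n = 31 (giving 2356).
Largest index with value ≤ 11305: n = 67 (giving 11122).
Indices 31 through 67: 37 terms.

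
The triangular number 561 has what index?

Set n(n+1)/2 = 561, giving n² + n − 1122 = 0.
The discriminant is 1 + 8·561 = 4489, and √4489 = 67.
So n = (-1 + 67) / 2 = 66/2 = 33.

33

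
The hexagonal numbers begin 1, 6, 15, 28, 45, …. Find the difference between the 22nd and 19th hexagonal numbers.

22·(2·22 − 1) = 946 and 19·(2·19 − 1) = 703.
Difference: 946 − 703 = 243.

243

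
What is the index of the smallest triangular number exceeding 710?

38

Solve n(n+1)/2 > 710 for integer n.
The largest n with value ≤ 710 is 37 (since 703 ≤ 710 < 741), so the first above is n = 38, value 741.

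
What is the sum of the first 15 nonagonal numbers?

4040

Σ i(7i−5)/2 = (7Σi² − 5Σi) / 2 over i = 1..15.
Σi = 120 and Σi² = 1240.
(7·1240 − 5·120) / 2 = 8080/2 = 4040.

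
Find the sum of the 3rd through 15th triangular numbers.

Σ i(i+1)/2 = (Σi² + Σi) / 2 over i = 3..15.
Σi = 120 − 3 = 117 and Σi² = 1240 − 5 = 1235.
(1·1235 + 1·117) / 2 = 1352/2 = 676.

676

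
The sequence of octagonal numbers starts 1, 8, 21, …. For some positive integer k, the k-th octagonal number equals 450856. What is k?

Set n(3n−2) = 450856, giving 3n² − 2n − 450856 = 0.
So n = (2 + 2326) / 6 = 2328/6 = 388.

388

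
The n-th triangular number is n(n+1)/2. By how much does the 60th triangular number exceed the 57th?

60·61/2 = 1830 and 57·58/2 = 1653.
Difference: 1830 − 1653 = 177.

177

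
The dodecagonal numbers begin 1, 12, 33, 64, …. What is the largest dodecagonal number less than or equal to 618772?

618112

Solve n(5n−4) ≤ 618772 for integer n.
n = 352 gives 618112 ≤ 618772, while n = 353 gives 621633 > 618772; so the answer is 618112.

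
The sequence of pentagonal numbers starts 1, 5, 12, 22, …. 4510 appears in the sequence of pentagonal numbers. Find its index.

Set n(3n−1)/2 = 4510, giving 3n² − n − 9020 = 0.
The discriminant is 1 + 24·4510 = 108241, and √108241 = 329.
So n = (1 + 329) / 6 = 330/6 = 55.

55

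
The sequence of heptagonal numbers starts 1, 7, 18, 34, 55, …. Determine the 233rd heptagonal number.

The 233rd heptagonal number is n(5n−3)/2 with n = 233.
233·(5·233 − 3)/2 = 233·1162/2 = 233·581 = 135373.

135373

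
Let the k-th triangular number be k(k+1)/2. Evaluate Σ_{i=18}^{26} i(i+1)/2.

Σ i(i+1)/2 = (Σi² + Σi) / 2 over i = 18..26.
Σi = 351 − 153 = 198 and Σi² = 6201 − 1785 = 4416.
(1·4416 + 1·198) / 2 = 4614/2 = 2307.

2307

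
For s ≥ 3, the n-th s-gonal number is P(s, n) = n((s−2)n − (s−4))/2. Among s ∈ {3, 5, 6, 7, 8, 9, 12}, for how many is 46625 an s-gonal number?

s = 3: P(3, 304) = 46360 and P(3, 305) = 46665; 46625 is not s-gonal.
s = 5: P(5, 176) = 46376 and P(5, 177) = 46905; 46625 is not s-gonal.
s = 6: P(6, 152) = 46056 and P(6, 153) = 46665; 46625 is not s-gonal.
s = 7: P(7, 136) = 46036 and P(7, 137) = 46717; 46625 is not s-gonal.
s = 8: P(8, 125) = 46625. ✓
s = 9: P(9, 115) = 46000 and P(9, 116) = 46806; 46625 is not s-gonal.
s = 12: P(12, 96) = 45696 and P(12, 97) = 46657; 46625 is not s-gonal.
Hits: s ∈ {8} → 1.

1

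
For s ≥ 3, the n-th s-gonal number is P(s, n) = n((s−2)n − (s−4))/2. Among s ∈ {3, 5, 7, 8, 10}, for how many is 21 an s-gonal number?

2

s = 3: P(3, 6) = 21. ✓
s = 5: P(5, 3) = 12 and P(5, 4) = 22; 21 is not s-gonal.
s = 7: P(7, 3) = 18 and P(7, 4) = 34; 21 is not s-gonal.
s = 8: P(8, 3) = 21. ✓
s = 10: P(10, 2) = 10 and P(10, 3) = 27; 21 is not s-gonal.
Hits: s ∈ {3, 8} → 2.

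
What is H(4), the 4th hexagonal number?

28

The 4th hexagonal number is n(2n−1) with n = 4.
4·(2·4 − 1) = 4·7 = 28.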